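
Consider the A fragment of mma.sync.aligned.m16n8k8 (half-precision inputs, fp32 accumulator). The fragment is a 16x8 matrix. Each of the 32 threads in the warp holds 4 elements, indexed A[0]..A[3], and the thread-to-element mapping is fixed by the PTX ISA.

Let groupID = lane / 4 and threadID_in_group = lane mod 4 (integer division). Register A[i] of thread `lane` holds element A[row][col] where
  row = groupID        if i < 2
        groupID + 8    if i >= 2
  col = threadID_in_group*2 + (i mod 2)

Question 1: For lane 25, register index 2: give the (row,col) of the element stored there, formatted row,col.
14,2

L=25→G=25>>2=6, T=25&3=1
[2]→row 6+8=14  col 1·2+0=2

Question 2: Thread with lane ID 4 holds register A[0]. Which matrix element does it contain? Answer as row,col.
lane 4: g=1 (4/4), t=0 (4%4)
i=0: r=1+0=1, c=0*2+0=0

1,0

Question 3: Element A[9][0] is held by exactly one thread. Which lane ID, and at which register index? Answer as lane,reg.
r: 9->gid=1,r8=1  c: 0->tid=0,i&1=0
L=1*4+0=4  i=1*2+0=2

4,2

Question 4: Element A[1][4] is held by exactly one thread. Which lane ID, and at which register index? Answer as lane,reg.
r=1->g=1,rb=0  c=4->t=2,b0=0
L=1*4+2=6  i=0*2+0=0

6,0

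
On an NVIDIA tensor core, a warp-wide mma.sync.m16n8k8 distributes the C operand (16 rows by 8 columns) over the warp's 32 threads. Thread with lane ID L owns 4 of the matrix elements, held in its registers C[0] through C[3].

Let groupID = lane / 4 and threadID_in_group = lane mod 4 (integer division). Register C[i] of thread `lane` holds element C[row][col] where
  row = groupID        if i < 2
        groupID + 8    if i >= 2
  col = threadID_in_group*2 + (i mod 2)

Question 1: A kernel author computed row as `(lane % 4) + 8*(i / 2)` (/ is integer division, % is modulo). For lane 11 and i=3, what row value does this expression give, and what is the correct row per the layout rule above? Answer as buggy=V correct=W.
buggy=11 correct=10

`(lane % 4) + 8*(i / 2)`[11,3]->11
lane 11: gid=2 (11/4), tid=3 (11%4)
i=3: r=2+8=10, c=3*2+1=7
row: 11 vs 10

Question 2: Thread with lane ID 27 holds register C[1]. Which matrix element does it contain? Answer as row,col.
6,7

lane 27: grp=6 (27/4), tig=3 (27%4)
i=1: r=6+0=6, c=3*2+1=7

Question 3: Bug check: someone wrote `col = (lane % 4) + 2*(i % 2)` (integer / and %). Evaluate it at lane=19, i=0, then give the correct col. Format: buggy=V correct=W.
buggy=3 correct=6

`(lane % 4) + 2*(i % 2)`[19,0]->3
19: gid=4,tid=3
[0] (4+0,3*2+0) = (4,6)
col: 3 vs 6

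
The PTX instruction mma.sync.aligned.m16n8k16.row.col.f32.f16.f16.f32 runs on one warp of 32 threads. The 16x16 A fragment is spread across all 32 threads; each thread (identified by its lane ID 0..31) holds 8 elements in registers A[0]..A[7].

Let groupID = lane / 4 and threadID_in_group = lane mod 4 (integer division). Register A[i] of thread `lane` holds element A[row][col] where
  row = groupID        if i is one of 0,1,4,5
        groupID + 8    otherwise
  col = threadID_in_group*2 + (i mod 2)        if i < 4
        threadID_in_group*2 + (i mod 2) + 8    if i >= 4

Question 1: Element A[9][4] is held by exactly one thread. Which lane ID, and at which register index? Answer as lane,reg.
r=9⇒gr=1,Rb=1  c=4⇒Cb=0,th=2,odd=0
L=1*4+2=6  i=0*4+1*2+0=2

6,2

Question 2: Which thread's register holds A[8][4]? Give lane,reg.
2,2

r=8->g=0,rb=1  c=4->cb=0,t=2,b0=0
L=0*4+2=2  i=0*4+1*2+0=2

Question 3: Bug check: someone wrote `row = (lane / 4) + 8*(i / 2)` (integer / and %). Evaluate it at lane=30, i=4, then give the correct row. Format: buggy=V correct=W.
`(lane / 4) + 8*(i / 2)`[30,4]→23
lane 30→30/4=7, 30 mod 4=2
i=4  r:7+0→7  c:2·2+0+8→12
row: 23 vs 7

buggy=23 correct=7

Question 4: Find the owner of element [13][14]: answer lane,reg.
r: 13->gid=5,r8=1  c: 14->c8=1,tid=3,i&1=0
L=5*4+3=23  i=1*4+1*2+0=6

23,6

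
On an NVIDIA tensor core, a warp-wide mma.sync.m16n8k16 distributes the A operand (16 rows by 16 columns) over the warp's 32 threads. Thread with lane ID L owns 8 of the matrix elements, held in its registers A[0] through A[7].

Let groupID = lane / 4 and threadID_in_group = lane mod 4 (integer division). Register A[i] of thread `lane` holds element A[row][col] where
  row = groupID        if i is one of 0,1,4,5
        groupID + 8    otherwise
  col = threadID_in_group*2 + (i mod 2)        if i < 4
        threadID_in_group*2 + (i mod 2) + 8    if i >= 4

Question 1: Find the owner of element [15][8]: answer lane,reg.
28,6

r=15⇒gr=7,Rb=1  c=8⇒Cb=1,th=0,odd=0
L=7*4+0=28  i=1*4+1*2+0=6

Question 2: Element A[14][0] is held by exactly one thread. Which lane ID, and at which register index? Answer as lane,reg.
r:14=>grp=6,rB=1  c:0=>cB=0,tig=0,lo=0
L=6*4+0=24  i=0*4+1*2+0=2

24,2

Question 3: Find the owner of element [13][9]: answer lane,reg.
20,7

r=13⇒gr=5,Rb=1  c=9⇒Cb=1,th=0,odd=1
L=5*4+0=20  i=1*4+1*2+1=7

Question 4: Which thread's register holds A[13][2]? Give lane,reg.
r=13⇒gr=5,Rb=1  c=2⇒Cb=0,th=1,odd=0
L=5*4+1=21  i=0*4+1*2+0=2

21,2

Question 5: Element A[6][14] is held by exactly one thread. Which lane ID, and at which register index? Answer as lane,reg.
27,4

r=6⇒gr=6,Rb=0  c=14⇒Cb=1,th=3,odd=0
L=6*4+3=27  i=1*4+0*2+0=4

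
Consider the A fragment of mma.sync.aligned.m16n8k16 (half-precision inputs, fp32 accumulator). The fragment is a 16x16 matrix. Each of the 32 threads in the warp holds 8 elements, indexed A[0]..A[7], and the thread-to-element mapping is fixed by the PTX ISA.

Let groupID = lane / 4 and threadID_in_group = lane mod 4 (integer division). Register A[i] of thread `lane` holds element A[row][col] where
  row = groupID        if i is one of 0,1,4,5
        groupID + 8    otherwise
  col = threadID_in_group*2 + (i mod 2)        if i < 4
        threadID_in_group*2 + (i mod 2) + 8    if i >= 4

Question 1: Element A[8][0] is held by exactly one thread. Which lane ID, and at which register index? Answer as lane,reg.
r: 8->gid=0,r8=1  c: 0->c8=0,tid=0,i&1=0
L=0*4+0=0  i=0*4+1*2+0=2

0,2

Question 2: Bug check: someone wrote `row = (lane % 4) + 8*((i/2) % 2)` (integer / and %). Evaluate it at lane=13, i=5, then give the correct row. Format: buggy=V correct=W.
`(lane % 4) + 8*((i/2) % 2)`[13,5]->1
13: gid=3,tid=1
[5] (3+0,1*2+1+8) = (3,11)
row: 1 vs 3

buggy=1 correct=3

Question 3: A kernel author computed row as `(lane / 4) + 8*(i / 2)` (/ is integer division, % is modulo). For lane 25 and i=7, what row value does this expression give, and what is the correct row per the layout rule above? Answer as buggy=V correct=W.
buggy=30 correct=14

`(lane / 4) + 8*(i / 2)`[25,7]⇒30
25: gr=6,th=1
[7] (6+8,1*2+1+8) = (14,11)
row: 30 vs 14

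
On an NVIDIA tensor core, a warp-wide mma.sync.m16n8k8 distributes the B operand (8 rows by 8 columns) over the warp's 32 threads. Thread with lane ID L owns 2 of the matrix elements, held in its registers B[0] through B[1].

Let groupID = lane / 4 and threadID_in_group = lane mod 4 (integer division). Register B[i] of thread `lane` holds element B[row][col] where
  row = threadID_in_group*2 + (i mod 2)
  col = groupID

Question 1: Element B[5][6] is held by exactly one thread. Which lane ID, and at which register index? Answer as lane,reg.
c=6→G=6  r=5→T=2,p=1
L=6*4+2=26  i=1=1

26,1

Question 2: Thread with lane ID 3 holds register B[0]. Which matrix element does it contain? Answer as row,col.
6,0

3: G=0,T=3
[0] (3*2+0,0) = (6,0)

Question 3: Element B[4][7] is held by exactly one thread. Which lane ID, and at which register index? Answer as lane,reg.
c: 7->gid=7  r: 4->tid=2,i&1=0
L=7*4+2=30  i=0=0

30,0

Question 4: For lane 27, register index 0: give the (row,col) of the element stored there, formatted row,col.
6,6

lane 27: gr=6 (27/4), th=3 (27%4)
i=0: r=3*2+0=6, c=gr=6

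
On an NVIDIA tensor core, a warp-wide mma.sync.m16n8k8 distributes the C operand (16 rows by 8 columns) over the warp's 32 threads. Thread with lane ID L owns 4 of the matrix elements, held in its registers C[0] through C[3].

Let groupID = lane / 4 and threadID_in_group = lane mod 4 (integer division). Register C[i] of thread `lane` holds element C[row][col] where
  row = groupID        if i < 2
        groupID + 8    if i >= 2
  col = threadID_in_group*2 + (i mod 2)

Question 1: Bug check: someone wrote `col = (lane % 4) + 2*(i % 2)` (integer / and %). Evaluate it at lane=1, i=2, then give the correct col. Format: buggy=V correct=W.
`(lane % 4) + 2*(i % 2)`[1,2]->1
L=1->gid=1>>2=0, tid=1&3=1
[2]->row 0+8=8  col 1·2+0=2
col: 1 vs 2

buggy=1 correct=2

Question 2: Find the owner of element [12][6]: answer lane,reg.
19,2

r=12->g=4,rb=1  c=6->t=3,b0=0
L=4*4+3=19  i=1*2+0=2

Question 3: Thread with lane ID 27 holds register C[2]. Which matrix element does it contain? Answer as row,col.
L=27→G=27>>2=6, T=27&3=3
[2]→row 6+8=14  col 3·2+0=6

14,6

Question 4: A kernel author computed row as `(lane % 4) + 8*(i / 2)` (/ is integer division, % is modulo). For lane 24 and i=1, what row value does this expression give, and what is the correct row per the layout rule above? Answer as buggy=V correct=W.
buggy=0 correct=6

`(lane % 4) + 8*(i / 2)`[24,1]→0
24: G=6,T=0
[1] (6+0,0*2+1) = (6,1)
row: 0 vs 6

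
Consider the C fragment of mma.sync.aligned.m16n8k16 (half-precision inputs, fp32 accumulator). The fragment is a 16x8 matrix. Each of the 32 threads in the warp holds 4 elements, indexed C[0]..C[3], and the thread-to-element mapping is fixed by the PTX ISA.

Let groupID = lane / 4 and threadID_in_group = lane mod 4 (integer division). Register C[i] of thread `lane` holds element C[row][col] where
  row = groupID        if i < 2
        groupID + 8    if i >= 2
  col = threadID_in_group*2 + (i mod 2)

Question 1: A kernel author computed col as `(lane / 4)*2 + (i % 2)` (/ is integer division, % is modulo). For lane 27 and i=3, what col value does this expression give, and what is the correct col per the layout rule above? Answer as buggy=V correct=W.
buggy=13 correct=7

`(lane / 4)*2 + (i % 2)`[27,3]->13
27: gid=6,tid=3
[3] (6+8,3*2+1) = (14,7)
col: 13 vs 7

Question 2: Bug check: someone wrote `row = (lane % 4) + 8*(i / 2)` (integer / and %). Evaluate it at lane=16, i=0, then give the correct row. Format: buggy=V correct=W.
buggy=0 correct=4

`(lane % 4) + 8*(i / 2)`[16,0]->0
L=16->g=16>>2=4, t=16&3=0
[0]->row 4+0=4  col 0·2+0=0
row: 0 vs 4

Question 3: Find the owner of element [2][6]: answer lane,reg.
11,0

r=2⇒gr=2,Rb=0  c=6⇒th=3,odd=0
L=2*4+3=11  i=0*2+0=0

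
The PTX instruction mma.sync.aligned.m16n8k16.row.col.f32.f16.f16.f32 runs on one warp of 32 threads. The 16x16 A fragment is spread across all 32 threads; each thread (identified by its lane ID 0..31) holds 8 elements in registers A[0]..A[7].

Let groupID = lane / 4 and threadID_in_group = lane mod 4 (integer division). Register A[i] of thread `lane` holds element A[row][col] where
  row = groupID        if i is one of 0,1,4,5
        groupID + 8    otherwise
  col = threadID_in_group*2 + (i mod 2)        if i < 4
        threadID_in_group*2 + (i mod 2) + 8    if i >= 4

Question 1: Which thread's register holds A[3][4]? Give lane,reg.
14,0

r=3→G=3,rhi=0  c=4→chi=0,T=2,p=0
L=3*4+2=14  i=0*4+0*2+0=0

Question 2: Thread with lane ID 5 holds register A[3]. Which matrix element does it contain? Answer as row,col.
lane 5: gr=1 (5/4), th=1 (5%4)
i=3: r=1+8=9, c=1*2+1+0=3

9,3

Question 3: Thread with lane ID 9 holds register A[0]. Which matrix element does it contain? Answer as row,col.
9: g=2,t=1
[0] (2+0,1*2+0+0) = (2,2)

2,2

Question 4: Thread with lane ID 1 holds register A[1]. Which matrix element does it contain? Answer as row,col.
0,3

lane 1: gr=0 (1/4), th=1 (1%4)
i=1: r=0+0=0, c=1*2+1+0=3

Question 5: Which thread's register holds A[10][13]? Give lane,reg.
10,7

r=10→G=2,rhi=1  c=13→chi=1,T=2,p=1
L=2*4+2=10  i=1*4+1*2+1=7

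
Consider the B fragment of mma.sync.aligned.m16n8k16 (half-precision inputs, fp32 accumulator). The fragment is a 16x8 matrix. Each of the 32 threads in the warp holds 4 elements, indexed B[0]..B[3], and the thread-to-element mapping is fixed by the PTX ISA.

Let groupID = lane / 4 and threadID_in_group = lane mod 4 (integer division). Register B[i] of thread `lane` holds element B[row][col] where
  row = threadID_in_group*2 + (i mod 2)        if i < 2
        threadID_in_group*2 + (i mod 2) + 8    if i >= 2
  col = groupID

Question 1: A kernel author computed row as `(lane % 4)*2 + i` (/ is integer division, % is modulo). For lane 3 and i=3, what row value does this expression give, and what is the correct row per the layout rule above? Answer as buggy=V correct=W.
buggy=9 correct=15

`(lane % 4)*2 + i`[3,3]→9
lane 3→3/4=0, 3 mod 4=3
i=3  r:2·3+1+8→15  c:0
row: 9 vs 15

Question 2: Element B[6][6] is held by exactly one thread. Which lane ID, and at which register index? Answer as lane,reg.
c=6->g=6  r=6->rb=0,t=3,b0=0
L=6*4+3=27  i=0*2+0=0

27,0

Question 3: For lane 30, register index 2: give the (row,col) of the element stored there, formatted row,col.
30: grp=7,tig=2
[2] (2*2+0+8,7) = (12,7)

12,7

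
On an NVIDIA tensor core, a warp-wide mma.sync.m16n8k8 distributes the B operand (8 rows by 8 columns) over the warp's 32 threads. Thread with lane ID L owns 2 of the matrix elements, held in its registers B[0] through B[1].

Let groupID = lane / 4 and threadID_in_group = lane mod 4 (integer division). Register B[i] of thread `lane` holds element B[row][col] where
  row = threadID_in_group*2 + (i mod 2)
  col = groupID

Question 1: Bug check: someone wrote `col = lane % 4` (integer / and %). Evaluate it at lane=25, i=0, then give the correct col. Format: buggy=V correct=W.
buggy=1 correct=6

`lane % 4`[25,0]⇒1
lane 25⇒25/4=6, 25 mod 4=1
i=0  r:2·1+0⇒2  c:6
col: 1 vs 6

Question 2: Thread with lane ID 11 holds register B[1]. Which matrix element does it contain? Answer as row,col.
L=11->g=11>>2=2, t=11&3=3
[1]->row 3·2+1=7  col g=2

7,2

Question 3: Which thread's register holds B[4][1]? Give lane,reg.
c=1->g=1  r=4->t=2,b0=0
L=1*4+2=6  i=0=0

6,0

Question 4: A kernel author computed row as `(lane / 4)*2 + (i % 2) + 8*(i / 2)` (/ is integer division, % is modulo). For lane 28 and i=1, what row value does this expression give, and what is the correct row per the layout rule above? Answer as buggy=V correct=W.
buggy=15 correct=1

`(lane / 4)*2 + (i % 2) + 8*(i / 2)`[28,1]->15
28: gid=7,tid=0
[1] (0*2+1,7) = (1,7)
row: 15 vs 1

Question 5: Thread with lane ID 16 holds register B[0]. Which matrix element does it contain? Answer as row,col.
0,4

16: gid=4,tid=0
[0] (0*2+0,4) = (0,4)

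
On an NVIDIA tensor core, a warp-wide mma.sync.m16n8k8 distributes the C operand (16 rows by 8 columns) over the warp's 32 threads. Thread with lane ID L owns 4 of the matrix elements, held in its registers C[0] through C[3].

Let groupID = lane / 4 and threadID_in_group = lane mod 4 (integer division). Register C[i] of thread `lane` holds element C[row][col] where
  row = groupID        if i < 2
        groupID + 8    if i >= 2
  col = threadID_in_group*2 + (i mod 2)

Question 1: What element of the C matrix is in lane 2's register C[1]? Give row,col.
0,5

2: g=0,t=2
[1] (0+0,2*2+1) = (0,5)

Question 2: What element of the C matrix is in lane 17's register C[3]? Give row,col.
12,3

lane 17→17/4=4, 17 mod 4=1
i=3  r:4+8→12  c:2·1+1→3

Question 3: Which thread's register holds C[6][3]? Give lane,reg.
25,1

r: 6->gid=6,r8=0  c: 3->tid=1,i&1=1
L=6*4+1=25  i=0*2+1=1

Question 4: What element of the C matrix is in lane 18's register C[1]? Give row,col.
4,5

18: g=4,t=2
[1] (4+0,2*2+1) = (4,5)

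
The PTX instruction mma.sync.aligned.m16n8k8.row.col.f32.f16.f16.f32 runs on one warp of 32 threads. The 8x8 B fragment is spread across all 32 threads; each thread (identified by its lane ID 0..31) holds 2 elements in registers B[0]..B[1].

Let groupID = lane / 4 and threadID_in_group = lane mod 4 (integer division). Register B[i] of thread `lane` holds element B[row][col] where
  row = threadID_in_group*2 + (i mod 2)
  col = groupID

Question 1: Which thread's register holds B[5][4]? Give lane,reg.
18,1

c=4→G=4  r=5→T=2,p=1
L=4*4+2=18  i=1=1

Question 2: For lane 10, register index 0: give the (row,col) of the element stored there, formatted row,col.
4,2

lane 10→10/4=2, 10 mod 4=2
i=0  r:2·2+0→4  c:2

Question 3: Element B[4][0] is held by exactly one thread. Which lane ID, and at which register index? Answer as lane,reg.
c=0→G=0  r=4→T=2,p=0
L=0*4+2=2  i=0=0

2,0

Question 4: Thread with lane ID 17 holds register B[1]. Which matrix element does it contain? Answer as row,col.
3,4

lane 17: g=4 (17/4), t=1 (17%4)
i=1: r=1*2+1=3, c=g=4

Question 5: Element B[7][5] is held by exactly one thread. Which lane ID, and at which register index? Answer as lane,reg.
c=5⇒gr=5  r=7⇒th=3,odd=1
L=5*4+3=23  i=1=1

23,1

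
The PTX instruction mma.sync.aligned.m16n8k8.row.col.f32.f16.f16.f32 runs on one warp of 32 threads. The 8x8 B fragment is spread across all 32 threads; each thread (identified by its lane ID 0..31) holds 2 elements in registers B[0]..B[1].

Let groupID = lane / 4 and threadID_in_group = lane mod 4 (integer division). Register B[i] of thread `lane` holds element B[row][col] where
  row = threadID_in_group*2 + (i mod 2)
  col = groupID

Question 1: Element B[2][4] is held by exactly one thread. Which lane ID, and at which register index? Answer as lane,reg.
17,0

c=4->g=4  r=2->t=1,b0=0
L=4*4+1=17  i=0=0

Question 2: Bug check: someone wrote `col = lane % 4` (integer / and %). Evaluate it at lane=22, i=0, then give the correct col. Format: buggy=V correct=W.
`lane % 4`[22,0]⇒2
L=22⇒gr=22>>2=5, th=22&3=2
[0]⇒row 2·2+0=4  col gr=5
col: 2 vs 5

buggy=2 correct=5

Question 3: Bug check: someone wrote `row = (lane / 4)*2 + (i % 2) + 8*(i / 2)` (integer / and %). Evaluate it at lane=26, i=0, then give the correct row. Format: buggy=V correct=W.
buggy=12 correct=4

`(lane / 4)*2 + (i % 2) + 8*(i / 2)`[26,0]→12
lane 26: G=6 (26/4), T=2 (26%4)
i=0: r=2*2+0=4, c=G=6
row: 12 vs 4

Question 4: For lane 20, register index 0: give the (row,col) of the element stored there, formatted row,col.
L=20→G=20>>2=5, T=20&3=0
[0]→row 0·2+0=0  col G=5

0,5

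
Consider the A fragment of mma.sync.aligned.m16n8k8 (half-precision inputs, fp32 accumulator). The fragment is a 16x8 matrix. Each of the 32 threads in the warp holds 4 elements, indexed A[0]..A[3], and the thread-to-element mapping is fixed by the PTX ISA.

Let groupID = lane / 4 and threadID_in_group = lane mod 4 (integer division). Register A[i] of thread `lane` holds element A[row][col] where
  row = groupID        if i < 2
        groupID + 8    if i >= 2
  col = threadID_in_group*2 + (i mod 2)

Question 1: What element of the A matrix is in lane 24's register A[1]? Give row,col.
6,1

L=24=>grp=24>>2=6, tig=24&3=0
[1]=>row 6+0=6  col 0·2+1=1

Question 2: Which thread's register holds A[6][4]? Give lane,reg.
r:6=>grp=6,rB=0  c:4=>tig=2,lo=0
L=6*4+2=26  i=0*2+0=0

26,0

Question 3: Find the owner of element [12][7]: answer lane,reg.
19,3

r=12→G=4,rhi=1  c=7→T=3,p=1
L=4*4+3=19  i=1*2+1=3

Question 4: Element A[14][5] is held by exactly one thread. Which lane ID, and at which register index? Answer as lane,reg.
26,3

r=14->g=6,rb=1  c=5->t=2,b0=1
L=6*4+2=26  i=1*2+1=3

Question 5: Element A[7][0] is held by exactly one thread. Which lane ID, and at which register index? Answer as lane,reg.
r:7=>grp=7,rB=0  c:0=>tig=0,lo=0
L=7*4+0=28  i=0*2+0=0

28,0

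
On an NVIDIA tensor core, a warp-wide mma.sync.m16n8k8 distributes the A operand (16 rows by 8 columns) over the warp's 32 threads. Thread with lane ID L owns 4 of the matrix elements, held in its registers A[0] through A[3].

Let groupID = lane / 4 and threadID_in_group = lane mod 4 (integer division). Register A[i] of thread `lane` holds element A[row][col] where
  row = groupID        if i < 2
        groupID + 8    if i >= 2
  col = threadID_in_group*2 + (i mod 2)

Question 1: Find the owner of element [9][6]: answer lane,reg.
r=9->g=1,rb=1  c=6->t=3,b0=0
L=1*4+3=7  i=1*2+0=2

7,2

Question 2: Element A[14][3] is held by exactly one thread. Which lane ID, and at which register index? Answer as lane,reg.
r=14→G=6,rhi=1  c=3→T=1,p=1
L=6*4+1=25  i=1*2+1=3

25,3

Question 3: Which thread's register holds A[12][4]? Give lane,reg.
18,2

r=12⇒gr=4,Rb=1  c=4⇒th=2,odd=0
L=4*4+2=18  i=1*2+0=2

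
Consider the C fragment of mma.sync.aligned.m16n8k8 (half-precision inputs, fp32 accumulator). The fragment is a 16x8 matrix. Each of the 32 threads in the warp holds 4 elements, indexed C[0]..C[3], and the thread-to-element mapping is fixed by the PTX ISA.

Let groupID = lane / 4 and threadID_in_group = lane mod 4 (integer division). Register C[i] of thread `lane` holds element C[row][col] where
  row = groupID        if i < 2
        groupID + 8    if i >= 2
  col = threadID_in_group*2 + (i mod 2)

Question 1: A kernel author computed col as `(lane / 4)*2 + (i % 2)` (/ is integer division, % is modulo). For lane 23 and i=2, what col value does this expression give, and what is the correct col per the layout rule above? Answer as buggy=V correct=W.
`(lane / 4)*2 + (i % 2)`[23,2]->10
23: gid=5,tid=3
[2] (5+8,3*2+0) = (13,6)
col: 10 vs 6

buggy=10 correct=6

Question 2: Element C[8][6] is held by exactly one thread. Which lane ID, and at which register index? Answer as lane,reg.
r=8→G=0,rhi=1  c=6→T=3,p=0
L=0*4+3=3  i=1*2+0=2

3,2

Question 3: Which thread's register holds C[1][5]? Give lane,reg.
6,1

r=1->g=1,rb=0  c=5->t=2,b0=1
L=1*4+2=6  i=0*2+1=1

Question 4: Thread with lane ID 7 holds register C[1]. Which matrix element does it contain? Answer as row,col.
lane 7: grp=1 (7/4), tig=3 (7%4)
i=1: r=1+0=1, c=3*2+1=7

1,7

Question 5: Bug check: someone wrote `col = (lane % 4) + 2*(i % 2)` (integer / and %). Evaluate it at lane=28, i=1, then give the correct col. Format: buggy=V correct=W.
`(lane % 4) + 2*(i % 2)`[28,1]⇒2
28: gr=7,th=0
[1] (7+0,0*2+1) = (7,1)
col: 2 vs 1

buggy=2 correct=1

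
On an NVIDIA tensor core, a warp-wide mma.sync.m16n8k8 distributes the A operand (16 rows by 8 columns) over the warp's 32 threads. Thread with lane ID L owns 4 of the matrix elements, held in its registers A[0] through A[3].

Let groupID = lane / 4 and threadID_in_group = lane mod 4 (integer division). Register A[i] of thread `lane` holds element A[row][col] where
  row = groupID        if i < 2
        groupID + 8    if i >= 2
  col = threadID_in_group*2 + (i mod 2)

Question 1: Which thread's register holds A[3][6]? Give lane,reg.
15,0

r=3⇒gr=3,Rb=0  c=6⇒th=3,odd=0
L=3*4+3=15  i=0*2+0=0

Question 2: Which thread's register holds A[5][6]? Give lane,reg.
r=5→G=5,rhi=0  c=6→T=3,p=0
L=5*4+3=23  i=0*2+0=0

23,0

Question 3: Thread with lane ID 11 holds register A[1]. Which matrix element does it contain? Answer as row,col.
2,7

11: g=2,t=3
[1] (2+0,3*2+1) = (2,7)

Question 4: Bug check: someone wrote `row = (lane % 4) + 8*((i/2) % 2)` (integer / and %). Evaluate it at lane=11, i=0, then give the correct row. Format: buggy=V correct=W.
`(lane % 4) + 8*((i/2) % 2)`[11,0]->3
lane 11->11/4=2, 11 mod 4=3
i=0  r:2+0->2  c:2·3+0->6
row: 3 vs 2

buggy=3 correct=2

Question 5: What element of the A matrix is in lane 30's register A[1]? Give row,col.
L=30->gid=30>>2=7, tid=30&3=2
[1]->row 7+0=7  col 2·2+1=5

7,5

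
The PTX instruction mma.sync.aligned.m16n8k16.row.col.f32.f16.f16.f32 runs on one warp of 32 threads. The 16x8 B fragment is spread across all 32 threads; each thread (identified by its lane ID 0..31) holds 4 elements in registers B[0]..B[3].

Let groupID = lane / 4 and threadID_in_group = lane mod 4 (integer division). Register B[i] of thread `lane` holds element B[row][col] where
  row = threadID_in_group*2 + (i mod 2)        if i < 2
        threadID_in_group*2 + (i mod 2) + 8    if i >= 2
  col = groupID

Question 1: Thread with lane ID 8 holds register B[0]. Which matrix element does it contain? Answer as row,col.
0,2

8: gr=2,th=0
[0] (0*2+0+0,2) = (0,2)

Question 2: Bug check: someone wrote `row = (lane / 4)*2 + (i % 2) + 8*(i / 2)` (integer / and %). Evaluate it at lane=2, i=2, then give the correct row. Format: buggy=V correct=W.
buggy=8 correct=12

`(lane / 4)*2 + (i % 2) + 8*(i / 2)`[2,2]=>8
lane 2=>2/4=0, 2 mod 4=2
i=2  r:2·2+0+8=>12  c:0
row: 8 vs 12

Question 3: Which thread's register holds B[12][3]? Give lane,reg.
c=3->g=3  r=12->rb=1,t=2,b0=0
L=3*4+2=14  i=1*2+0=2

14,2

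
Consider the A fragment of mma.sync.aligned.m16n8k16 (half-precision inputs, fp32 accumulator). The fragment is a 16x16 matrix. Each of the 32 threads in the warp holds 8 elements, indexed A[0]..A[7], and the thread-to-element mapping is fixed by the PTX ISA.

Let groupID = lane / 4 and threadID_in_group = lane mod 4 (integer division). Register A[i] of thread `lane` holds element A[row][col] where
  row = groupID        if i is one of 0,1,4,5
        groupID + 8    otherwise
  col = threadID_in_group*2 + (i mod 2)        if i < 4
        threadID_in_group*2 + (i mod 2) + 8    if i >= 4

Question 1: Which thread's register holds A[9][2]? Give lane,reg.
r=9→G=1,rhi=1  c=2→chi=0,T=1,p=0
L=1*4+1=5  i=0*4+1*2+0=2

5,2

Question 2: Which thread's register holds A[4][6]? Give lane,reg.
r: 4->gid=4,r8=0  c: 6->c8=0,tid=3,i&1=0
L=4*4+3=19  i=0*4+0*2+0=0

19,0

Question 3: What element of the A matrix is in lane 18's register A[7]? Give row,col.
12,13

lane 18: G=4 (18/4), T=2 (18%4)
i=7: r=4+8=12, c=2*2+1+8=13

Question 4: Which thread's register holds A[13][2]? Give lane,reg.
r: 13->gid=5,r8=1  c: 2->c8=0,tid=1,i&1=0
L=5*4+1=21  i=0*4+1*2+0=2

21,2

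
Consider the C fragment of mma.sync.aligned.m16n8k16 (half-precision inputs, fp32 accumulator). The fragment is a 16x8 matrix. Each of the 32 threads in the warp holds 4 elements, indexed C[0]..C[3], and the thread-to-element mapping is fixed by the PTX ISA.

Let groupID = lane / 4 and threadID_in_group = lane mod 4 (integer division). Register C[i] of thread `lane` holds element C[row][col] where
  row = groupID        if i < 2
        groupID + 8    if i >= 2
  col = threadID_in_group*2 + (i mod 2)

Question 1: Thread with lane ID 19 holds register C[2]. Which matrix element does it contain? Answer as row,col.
12,6

L=19=>grp=19>>2=4, tig=19&3=3
[2]=>row 4+8=12  col 3·2+0=6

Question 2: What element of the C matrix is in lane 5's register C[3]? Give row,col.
5: G=1,T=1
[3] (1+8,1*2+1) = (9,3)

9,3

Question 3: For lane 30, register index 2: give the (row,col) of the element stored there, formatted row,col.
15,4

lane 30: gid=7 (30/4), tid=2 (30%4)
i=2: r=7+8=15, c=2*2+0=4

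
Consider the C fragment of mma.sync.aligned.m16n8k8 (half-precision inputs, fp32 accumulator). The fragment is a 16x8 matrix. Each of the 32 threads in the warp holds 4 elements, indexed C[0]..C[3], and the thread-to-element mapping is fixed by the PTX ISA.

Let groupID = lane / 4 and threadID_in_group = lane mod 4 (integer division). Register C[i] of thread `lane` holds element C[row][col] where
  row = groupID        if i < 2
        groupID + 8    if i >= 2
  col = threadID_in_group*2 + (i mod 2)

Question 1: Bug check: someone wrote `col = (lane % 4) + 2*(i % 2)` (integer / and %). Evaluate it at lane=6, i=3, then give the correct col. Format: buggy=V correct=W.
`(lane % 4) + 2*(i % 2)`[6,3]->4
lane 6: gid=1 (6/4), tid=2 (6%4)
i=3: r=1+8=9, c=2*2+1=5
col: 4 vs 5

buggy=4 correct=5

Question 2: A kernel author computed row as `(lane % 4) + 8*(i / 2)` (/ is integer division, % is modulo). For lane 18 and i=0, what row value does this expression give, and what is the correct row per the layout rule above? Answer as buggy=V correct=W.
buggy=2 correct=4

`(lane % 4) + 8*(i / 2)`[18,0]->2
lane 18->18/4=4, 18 mod 4=2
i=0  r:4+0->4  c:2·2+0->4
row: 2 vs 4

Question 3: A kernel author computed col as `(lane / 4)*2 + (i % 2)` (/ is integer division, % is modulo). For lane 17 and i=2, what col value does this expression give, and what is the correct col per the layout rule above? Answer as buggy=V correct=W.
`(lane / 4)*2 + (i % 2)`[17,2]⇒8
lane 17⇒17/4=4, 17 mod 4=1
i=2  r:4+8⇒12  c:2·1+0⇒2
col: 8 vs 2

buggy=8 correct=2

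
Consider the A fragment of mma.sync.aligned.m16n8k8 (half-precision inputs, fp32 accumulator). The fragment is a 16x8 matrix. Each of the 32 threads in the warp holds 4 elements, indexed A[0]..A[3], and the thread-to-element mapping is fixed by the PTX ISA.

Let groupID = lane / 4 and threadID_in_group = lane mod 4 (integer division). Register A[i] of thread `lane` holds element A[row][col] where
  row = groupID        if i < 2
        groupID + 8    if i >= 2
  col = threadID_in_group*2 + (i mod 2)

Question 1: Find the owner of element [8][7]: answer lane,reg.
3,3

r:8=>grp=0,rB=1  c:7=>tig=3,lo=1
L=0*4+3=3  i=1*2+1=3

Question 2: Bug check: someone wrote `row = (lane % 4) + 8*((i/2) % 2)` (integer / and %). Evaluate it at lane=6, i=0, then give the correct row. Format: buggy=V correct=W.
`(lane % 4) + 8*((i/2) % 2)`[6,0]->2
lane 6->6/4=1, 6 mod 4=2
i=0  r:1+0->1  c:2·2+0->4
row: 2 vs 1

buggy=2 correct=1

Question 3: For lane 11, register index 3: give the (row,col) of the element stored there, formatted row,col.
10,7

11: g=2,t=3
[3] (2+8,3*2+1) = (10,7)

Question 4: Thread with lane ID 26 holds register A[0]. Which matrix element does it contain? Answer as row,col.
6,4

L=26->gid=26>>2=6, tid=26&3=2
[0]->row 6+0=6  col 2·2+0=4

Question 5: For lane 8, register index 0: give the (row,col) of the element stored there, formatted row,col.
lane 8⇒8/4=2, 8 mod 4=0
i=0  r:2+0⇒2  c:2·0+0⇒0

2,0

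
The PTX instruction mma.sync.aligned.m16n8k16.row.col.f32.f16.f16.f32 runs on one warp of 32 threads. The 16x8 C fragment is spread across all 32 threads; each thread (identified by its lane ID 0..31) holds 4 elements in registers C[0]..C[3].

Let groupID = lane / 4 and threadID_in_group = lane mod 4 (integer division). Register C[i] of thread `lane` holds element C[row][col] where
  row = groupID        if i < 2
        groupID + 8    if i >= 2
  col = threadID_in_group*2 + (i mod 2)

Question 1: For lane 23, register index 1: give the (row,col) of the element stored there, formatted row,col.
23: g=5,t=3
[1] (5+0,3*2+1) = (5,7)

5,7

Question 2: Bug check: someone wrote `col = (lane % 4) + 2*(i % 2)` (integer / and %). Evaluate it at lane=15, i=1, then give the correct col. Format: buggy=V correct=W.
`(lane % 4) + 2*(i % 2)`[15,1]=>5
lane 15=>15/4=3, 15 mod 4=3
i=1  r:3+0=>3  c:2·3+1=>7
col: 5 vs 7

buggy=5 correct=7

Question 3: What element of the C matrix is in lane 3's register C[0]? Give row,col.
0,6

lane 3=>3/4=0, 3 mod 4=3
i=0  r:0+0=>0  c:2·3+0=>6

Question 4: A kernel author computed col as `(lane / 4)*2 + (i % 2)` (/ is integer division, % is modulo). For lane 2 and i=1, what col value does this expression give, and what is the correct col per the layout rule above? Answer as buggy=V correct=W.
buggy=1 correct=5

`(lane / 4)*2 + (i % 2)`[2,1]->1
lane 2->2/4=0, 2 mod 4=2
i=1  r:0+0->0  c:2·2+1->5
col: 1 vs 5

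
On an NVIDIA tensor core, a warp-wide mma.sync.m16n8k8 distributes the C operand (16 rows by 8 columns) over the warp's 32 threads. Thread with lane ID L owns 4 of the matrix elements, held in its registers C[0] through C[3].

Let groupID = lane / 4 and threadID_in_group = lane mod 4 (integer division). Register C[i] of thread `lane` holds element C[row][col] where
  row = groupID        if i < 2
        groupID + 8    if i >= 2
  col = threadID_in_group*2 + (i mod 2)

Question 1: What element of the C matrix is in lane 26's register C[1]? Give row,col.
6,5

26: gid=6,tid=2
[1] (6+0,2*2+1) = (6,5)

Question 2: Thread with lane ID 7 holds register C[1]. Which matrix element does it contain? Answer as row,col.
1,7

L=7⇒gr=7>>2=1, th=7&3=3
[1]⇒row 1+0=1  col 3·2+1=7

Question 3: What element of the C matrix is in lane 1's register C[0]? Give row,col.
0,2

1: g=0,t=1
[0] (0+0,1*2+0) = (0,2)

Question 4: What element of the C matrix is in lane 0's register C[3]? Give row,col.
8,1

lane 0->0/4=0, 0 mod 4=0
i=3  r:0+8->8  c:2·0+1->1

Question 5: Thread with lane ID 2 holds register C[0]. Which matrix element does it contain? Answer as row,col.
0,4

lane 2→2/4=0, 2 mod 4=2
i=0  r:0+0→0  c:2·2+0→4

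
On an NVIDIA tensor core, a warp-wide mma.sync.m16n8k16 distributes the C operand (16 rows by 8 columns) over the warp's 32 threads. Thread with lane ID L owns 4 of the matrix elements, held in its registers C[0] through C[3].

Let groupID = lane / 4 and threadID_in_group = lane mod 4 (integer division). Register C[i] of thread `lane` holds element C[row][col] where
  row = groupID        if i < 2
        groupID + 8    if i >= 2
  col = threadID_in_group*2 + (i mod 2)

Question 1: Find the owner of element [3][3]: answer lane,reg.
13,1

r=3⇒gr=3,Rb=0  c=3⇒th=1,odd=1
L=3*4+1=13  i=0*2+1=1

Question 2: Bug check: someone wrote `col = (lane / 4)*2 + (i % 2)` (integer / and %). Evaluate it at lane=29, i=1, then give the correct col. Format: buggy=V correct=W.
buggy=15 correct=3

`(lane / 4)*2 + (i % 2)`[29,1]→15
L=29→G=29>>2=7, T=29&3=1
[1]→row 7+0=7  col 1·2+1=3
col: 15 vs 3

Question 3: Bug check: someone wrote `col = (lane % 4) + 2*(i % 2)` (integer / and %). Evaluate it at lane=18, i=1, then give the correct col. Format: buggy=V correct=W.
`(lane % 4) + 2*(i % 2)`[18,1]->4
lane 18->18/4=4, 18 mod 4=2
i=1  r:4+0->4  c:2·2+1->5
col: 4 vs 5

buggy=4 correct=5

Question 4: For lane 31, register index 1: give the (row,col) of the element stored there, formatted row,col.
lane 31=>31/4=7, 31 mod 4=3
i=1  r:7+0=>7  c:2·3+1=>7

7,7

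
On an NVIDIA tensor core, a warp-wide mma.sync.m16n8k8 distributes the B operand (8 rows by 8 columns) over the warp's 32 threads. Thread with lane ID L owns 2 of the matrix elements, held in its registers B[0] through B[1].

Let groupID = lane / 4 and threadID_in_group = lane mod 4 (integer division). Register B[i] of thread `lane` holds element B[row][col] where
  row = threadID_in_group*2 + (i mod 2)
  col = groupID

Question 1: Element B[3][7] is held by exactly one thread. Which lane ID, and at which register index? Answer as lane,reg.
29,1

c=7->g=7  r=3->t=1,b0=1
L=7*4+1=29  i=1=1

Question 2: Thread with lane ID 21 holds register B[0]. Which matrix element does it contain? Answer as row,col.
2,5

lane 21->21/4=5, 21 mod 4=1
i=0  r:2·1+0->2  c:5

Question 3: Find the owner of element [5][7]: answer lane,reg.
c:7=>grp=7  r:5=>tig=2,lo=1
L=7*4+2=30  i=1=1

30,1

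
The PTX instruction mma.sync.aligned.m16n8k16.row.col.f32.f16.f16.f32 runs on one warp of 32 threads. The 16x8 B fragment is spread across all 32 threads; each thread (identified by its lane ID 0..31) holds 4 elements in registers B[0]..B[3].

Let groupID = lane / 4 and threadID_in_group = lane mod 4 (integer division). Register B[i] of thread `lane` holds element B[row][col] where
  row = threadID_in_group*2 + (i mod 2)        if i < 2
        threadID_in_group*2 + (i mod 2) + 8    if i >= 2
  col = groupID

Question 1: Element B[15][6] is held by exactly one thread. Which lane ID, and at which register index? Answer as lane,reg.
c=6->g=6  r=15->rb=1,t=3,b0=1
L=6*4+3=27  i=1*2+1=3

27,3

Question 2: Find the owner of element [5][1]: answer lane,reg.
c=1→G=1  r=5→rhi=0,T=2,p=1
L=1*4+2=6  i=0*2+1=1

6,1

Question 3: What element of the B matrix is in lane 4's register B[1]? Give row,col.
lane 4: grp=1 (4/4), tig=0 (4%4)
i=1: r=0*2+1+0=1, c=grp=1

1,1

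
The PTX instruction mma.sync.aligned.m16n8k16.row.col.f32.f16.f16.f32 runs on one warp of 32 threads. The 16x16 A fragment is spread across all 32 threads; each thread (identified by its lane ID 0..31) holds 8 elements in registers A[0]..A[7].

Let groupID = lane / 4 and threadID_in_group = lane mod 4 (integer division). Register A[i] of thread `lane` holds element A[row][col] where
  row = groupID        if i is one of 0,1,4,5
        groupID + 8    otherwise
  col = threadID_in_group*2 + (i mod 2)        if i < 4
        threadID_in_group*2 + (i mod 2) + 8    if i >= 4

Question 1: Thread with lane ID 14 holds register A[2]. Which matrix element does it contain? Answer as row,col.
L=14=>grp=14>>2=3, tig=14&3=2
[2]=>row 3+8=11  col 2·2+0+0=4

11,4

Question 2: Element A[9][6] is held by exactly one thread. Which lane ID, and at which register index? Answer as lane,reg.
r: 9->gid=1,r8=1  c: 6->c8=0,tid=3,i&1=0
L=1*4+3=7  i=0*4+1*2+0=2

7,2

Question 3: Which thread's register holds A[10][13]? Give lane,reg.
10,7

r=10->g=2,rb=1  c=13->cb=1,t=2,b0=1
L=2*4+2=10  i=1*4+1*2+1=7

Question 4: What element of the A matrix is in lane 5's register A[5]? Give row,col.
1,11

L=5->g=5>>2=1, t=5&3=1
[5]->row 1+0=1  col 1·2+1+8=11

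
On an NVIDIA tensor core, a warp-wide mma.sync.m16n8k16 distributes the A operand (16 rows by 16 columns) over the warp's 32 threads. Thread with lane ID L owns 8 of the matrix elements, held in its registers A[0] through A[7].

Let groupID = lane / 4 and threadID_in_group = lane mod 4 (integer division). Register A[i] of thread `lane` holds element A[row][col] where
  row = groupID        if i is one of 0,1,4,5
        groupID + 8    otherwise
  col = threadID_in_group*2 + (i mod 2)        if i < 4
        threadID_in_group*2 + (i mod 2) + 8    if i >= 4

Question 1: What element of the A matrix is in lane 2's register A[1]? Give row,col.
lane 2: gid=0 (2/4), tid=2 (2%4)
i=1: r=0+0=0, c=2*2+1+0=5

0,5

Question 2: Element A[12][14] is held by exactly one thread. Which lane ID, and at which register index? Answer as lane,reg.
r=12->g=4,rb=1  c=14->cb=1,t=3,b0=0
L=4*4+3=19  i=1*4+1*2+0=6

19,6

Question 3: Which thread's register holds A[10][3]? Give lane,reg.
9,3

r: 10->gid=2,r8=1  c: 3->c8=0,tid=1,i&1=1
L=2*4+1=9  i=0*4+1*2+1=3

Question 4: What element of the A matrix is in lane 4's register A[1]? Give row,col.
L=4=>grp=4>>2=1, tig=4&3=0
[1]=>row 1+0=1  col 0·2+1+0=1

1,1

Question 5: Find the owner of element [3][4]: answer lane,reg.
r=3→G=3,rhi=0  c=4→chi=0,T=2,p=0
L=3*4+2=14  i=0*4+0*2+0=0

14,0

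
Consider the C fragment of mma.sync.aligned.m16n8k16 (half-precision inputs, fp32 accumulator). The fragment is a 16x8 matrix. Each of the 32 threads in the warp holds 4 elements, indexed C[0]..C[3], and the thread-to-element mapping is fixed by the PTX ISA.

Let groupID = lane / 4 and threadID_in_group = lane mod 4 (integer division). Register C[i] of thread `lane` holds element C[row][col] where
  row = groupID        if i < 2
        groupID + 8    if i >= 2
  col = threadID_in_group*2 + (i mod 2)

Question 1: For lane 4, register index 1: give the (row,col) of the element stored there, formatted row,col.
1,1

lane 4: gid=1 (4/4), tid=0 (4%4)
i=1: r=1+0=1, c=0*2+1=1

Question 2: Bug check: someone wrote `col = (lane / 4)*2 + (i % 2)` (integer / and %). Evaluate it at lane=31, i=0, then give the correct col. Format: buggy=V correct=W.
buggy=14 correct=6

`(lane / 4)*2 + (i % 2)`[31,0]→14
31: G=7,T=3
[0] (7+0,3*2+0) = (7,6)
col: 14 vs 6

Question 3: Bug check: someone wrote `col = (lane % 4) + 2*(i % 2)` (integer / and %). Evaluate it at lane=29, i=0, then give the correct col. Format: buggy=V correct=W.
buggy=1 correct=2

`(lane % 4) + 2*(i % 2)`[29,0]=>1
lane 29=>29/4=7, 29 mod 4=1
i=0  r:7+0=>7  c:2·1+0=>2
col: 1 vs 2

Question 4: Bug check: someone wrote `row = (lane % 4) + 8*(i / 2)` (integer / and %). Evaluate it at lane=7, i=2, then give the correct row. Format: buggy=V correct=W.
buggy=11 correct=9

`(lane % 4) + 8*(i / 2)`[7,2]->11
lane 7->7/4=1, 7 mod 4=3
i=2  r:1+8->9  c:2·3+0->6
row: 11 vs 9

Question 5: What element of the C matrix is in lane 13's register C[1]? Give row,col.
3,3

lane 13=>13/4=3, 13 mod 4=1
i=1  r:3+0=>3  c:2·1+1=>3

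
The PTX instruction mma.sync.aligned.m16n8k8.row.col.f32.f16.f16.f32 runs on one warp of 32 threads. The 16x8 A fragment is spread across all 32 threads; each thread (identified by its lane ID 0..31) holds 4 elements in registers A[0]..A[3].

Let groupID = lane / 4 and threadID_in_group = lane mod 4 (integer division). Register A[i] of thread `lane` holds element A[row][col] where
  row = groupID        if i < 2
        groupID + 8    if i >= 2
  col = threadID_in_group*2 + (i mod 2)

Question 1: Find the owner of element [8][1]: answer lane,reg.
0,3

r=8->g=0,rb=1  c=1->t=0,b0=1
L=0*4+0=0  i=1*2+1=3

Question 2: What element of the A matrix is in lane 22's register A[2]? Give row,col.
13,4

lane 22: G=5 (22/4), T=2 (22%4)
i=2: r=5+8=13, c=2*2+0=4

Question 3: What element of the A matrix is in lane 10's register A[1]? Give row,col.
10: grp=2,tig=2
[1] (2+0,2*2+1) = (2,5)

2,5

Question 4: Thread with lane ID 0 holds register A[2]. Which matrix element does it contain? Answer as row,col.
L=0=>grp=0>>2=0, tig=0&3=0
[2]=>row 0+8=8  col 0·2+0=0

8,0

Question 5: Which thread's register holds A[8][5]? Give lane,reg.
2,3

r=8->g=0,rb=1  c=5->t=2,b0=1
L=0*4+2=2  i=1*2+1=3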